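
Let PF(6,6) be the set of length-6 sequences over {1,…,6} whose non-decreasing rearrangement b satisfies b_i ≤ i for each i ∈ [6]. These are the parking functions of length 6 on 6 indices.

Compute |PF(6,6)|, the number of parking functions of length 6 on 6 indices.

#PF = (7−6)·7^(6−1) = 1×16807 = 16807 (Pollak)
E.g. (5,4,2,3,1,1) → sorted (1,1,2,3,4,5): b_i ≤ i ∀i, a PF.

16807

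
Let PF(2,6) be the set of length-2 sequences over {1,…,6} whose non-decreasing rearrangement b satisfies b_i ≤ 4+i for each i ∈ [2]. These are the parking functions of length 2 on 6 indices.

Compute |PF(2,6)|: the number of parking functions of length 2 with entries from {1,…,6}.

35

#PF = (7−2)·7^(2−1) = 5·7 = 35 [KW]
E.g. (3,4) → sorted (3,4): b_i ≤ 4+i ∀i, a PF.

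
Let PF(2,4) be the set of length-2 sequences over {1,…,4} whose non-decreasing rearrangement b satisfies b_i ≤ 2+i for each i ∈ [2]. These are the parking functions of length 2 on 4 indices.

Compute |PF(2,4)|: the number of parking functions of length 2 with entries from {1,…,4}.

#PF = (4+1−2)·(4+1)^{2−1} = 3 · 5 = 15 [KW]
Check (2,3) → sorted (2,3): b_i ≤ 2+i ∀i, a PF.

15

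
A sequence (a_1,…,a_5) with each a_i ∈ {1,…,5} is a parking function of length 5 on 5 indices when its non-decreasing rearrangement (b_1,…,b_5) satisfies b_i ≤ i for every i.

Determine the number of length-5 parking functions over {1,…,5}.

|PF(5,5)| = (5+1−5)·(5+1)^{5−1} = 1 · 1296 = 1296
One tuple (3,4,2,1,5) → sorted (1,2,3,4,5): b_i ≤ i ∀i, a PF.

1296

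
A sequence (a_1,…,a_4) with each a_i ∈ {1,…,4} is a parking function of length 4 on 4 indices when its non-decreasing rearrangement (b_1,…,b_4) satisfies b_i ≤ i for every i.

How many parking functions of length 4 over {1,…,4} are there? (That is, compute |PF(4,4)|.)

|PF| = (4−4+1)·(4+1)^(4−1) = 1 · 125 = 125
Example (2,1,4,3) → sorted (1,2,3,4): b_i ≤ i ∀i, a PF.

125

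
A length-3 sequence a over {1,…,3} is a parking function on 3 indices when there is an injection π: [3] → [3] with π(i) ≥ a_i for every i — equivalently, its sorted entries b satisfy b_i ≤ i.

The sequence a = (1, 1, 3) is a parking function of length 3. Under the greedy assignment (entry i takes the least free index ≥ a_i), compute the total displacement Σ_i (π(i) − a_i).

1

Σπ(i) = 1+…+3 = 6; Σa = 1+1+3 = 5; disp = 6−5 = 1.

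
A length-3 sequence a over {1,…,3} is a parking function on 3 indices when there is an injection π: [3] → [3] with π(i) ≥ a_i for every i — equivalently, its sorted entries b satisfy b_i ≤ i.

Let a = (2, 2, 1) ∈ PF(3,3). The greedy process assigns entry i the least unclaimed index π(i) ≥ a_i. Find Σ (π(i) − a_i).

Σπ(i) = 1+…+3 = 6; Σa = 2+2+1 = 5; disp = 6−5 = 1.

1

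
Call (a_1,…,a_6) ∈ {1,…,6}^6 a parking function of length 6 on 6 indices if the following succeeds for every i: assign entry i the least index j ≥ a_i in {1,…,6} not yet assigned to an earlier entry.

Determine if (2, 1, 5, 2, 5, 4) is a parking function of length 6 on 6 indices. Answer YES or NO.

Order a: b = (1, 2, 2, 4, 5, 5).
  b_1=1 ≤ 1
  b_2=2 ≤ 2
  b_3=2 ≤ 3
  b_4=4 ≤ 4
  b_5=5 ≤ 5
  b_6=5 ≤ 6
All bounds hold ⇒ YES

YES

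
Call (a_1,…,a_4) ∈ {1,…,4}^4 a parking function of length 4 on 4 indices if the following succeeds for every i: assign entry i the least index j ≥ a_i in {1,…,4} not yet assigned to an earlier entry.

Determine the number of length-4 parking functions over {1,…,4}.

|PF(4,4)| = (4−4+1)·(4+1)^(4−1) = 1 · 125 = 125 [KW]
E.g. (1,3,2,2) → sorted (1,2,2,3): b_i ≤ i ∀i, a PF.

125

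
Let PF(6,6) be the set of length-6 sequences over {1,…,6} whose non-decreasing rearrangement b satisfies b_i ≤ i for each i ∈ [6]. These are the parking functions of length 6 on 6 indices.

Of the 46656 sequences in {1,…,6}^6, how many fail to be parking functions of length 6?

|PF(6,6)| = (6−6+1)·(6+1)^(6−1) = 1×16807 = 16807 (Konheim–Weiss)
E.g. (6,4,4,6,2,4) → sorted (2,4,4,4,6,6): b_1=2>1, not a PF.
So 46656 − 16807 = 29849 fail.

29849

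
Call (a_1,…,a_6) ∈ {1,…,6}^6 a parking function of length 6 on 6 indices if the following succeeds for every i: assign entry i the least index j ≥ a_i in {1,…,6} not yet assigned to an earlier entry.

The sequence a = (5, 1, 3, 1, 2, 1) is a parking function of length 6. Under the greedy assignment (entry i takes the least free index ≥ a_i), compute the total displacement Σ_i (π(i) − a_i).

Σπ(i) = 1+…+6 = 21; Σa = 5+1+3+1+2+1 = 13; disp = 21−13 = 8.

8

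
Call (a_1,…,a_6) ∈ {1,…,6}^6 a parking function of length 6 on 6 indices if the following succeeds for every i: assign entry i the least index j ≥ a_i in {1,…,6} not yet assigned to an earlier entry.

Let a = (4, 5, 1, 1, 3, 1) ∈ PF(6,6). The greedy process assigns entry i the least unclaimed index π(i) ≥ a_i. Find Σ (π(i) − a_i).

6

Σπ = 21 ({1..6} each once); Σa = 4+5+1+1+3+1 = 15; disp = 21−15 = 6.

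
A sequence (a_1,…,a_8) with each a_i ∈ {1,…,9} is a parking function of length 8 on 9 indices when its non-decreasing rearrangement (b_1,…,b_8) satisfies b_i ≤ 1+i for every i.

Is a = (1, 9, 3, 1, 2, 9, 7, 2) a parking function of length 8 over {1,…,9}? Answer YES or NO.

Sorted: b = (1, 1, 2, 2, 3, 7, 9, 9).
  b_1=1 ≤ 2
  b_2=1 ≤ 3
  b_3=2 ≤ 4
  b_4=2 ≤ 5
  b_5=3 ≤ 6
  b_6=7 ≤ 7
  b_7=9 > 8
  fails at i=7 ⇒ NO

NO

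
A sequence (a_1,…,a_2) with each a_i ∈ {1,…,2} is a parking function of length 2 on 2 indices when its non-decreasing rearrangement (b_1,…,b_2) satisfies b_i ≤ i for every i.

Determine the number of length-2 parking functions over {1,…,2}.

#PF = (3−2)·3^(2−1) = 1·3 = 3 (Konheim–Weiss)
One tuple (1,1) → sorted (1,1): b_i ≤ i ∀i, a PF.

3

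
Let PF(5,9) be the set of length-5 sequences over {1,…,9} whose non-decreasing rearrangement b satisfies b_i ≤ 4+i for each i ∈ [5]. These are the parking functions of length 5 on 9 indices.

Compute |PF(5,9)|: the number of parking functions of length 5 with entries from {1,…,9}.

50000

|PF(5,9)| = (9+1−5)·(9+1)^{5−1} = 5 · 10000 = 50000
E.g. (8,3,7,8,3) → sorted (3,3,7,8,8): b_i ≤ 4+i ∀i, a PF.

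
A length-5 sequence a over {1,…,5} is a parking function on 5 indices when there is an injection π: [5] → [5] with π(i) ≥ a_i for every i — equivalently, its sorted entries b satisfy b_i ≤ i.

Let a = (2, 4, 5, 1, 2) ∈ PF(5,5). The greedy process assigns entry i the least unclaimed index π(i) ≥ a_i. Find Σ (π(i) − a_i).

Σπ = 5·6/2 = 15 (π permutes [5]); Σa = 2+4+5+1+2 = 14; disp = 15−14 = 1.

1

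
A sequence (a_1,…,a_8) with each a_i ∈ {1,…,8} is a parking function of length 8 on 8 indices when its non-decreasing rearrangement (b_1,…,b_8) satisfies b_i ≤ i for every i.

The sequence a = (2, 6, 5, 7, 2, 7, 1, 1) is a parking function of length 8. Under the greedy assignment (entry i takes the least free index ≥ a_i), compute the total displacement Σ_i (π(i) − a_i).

Σπ = 36 ({1..8} each once); Σa = 2+6+5+7+2+7+1+1 = 31; disp = 36−31 = 5.

5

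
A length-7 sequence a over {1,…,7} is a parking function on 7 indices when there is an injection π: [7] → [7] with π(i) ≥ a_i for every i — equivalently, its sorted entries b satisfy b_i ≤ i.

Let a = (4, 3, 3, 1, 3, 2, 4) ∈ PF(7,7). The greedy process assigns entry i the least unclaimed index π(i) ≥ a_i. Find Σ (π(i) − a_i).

Σπ(i) = 1+…+7 = 28; Σa = 4+3+3+1+3+2+4 = 20; disp = 28−20 = 8.

8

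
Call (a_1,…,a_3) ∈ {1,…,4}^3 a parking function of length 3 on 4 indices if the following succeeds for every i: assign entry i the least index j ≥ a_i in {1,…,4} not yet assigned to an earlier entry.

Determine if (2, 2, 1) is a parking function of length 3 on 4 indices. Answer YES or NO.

YES

Sorted: b = (1, 2, 2).
  b_1=1 ≤ 2
  b_2=2 ≤ 3
  b_3=2 ≤ 4
All bounds hold ⇒ YES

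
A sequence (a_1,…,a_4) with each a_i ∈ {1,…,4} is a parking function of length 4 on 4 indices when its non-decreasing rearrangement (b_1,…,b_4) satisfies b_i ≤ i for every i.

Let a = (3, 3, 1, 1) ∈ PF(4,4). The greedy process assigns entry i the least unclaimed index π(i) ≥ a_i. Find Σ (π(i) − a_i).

Σπ(i) = 1+…+4 = 10; Σa = 3+3+1+1 = 8; disp = 10−8 = 2.

2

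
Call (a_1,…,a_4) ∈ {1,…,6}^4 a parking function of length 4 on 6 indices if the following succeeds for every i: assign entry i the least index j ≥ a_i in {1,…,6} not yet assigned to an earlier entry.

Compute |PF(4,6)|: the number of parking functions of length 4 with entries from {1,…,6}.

|PF(4,6)| = (7−4)·7^(4−1) = 3×343 = 1029 [KW]
One tuple (5,1,3,1) → sorted (1,1,3,5): b_i ≤ 2+i ∀i, a PF.

1029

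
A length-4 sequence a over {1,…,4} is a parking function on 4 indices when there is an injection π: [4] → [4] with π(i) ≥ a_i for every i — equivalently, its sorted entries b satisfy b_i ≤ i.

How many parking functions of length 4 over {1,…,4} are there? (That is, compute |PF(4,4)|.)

|PF| = 1·5^3 = 1×125 = 125 [KW]
Example (1,2,1,1) → sorted (1,1,1,2): b_i ≤ i ∀i, a PF.

125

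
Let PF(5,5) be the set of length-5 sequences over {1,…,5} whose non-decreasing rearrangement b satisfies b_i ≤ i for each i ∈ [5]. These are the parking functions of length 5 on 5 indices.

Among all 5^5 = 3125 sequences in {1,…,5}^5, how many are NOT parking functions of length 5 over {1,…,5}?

Count = (5+1−5)·(5+1)^{5−1} = 1 · 1296 = 1296 (Pollak)
E.g. (4,5,4,4,2) → sorted (2,4,4,4,5): b_1=2>1, not a PF.
Total 3125; non-PF = 3125−1296 = 1829

1829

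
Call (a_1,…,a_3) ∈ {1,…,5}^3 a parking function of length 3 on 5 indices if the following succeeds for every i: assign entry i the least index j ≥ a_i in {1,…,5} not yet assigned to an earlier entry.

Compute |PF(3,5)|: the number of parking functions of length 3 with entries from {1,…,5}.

|PF(3,5)| = (6−3)·6^(3−1) = 3 · 36 = 108 (Konheim–Weiss)
One tuple (5,3,3) → sorted (3,3,5): b_i ≤ 2+i ∀i, a PF.

108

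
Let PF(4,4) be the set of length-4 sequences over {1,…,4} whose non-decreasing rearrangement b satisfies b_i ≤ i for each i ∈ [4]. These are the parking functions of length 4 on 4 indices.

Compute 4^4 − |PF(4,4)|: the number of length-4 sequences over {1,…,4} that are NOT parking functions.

|PF| = (4+1−4)·(4+1)^{4−1} = 1·125 = 125
One tuple (4,4,1,4) → sorted (1,4,4,4): b_2=4>2, not a PF.
So 256 − 125 = 131 fail.

131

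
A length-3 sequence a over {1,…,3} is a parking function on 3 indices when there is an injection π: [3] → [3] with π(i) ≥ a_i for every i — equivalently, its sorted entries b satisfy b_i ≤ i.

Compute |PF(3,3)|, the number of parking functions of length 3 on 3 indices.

16

|PF| = 1·4^2 = 1×16 = 16 (Pollak)
One tuple (1,2,1) → sorted (1,1,2): b_i ≤ i ∀i, a PF.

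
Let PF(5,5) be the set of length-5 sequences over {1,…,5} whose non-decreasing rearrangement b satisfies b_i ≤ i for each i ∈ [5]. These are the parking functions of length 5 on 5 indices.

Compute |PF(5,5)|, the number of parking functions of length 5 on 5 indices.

1296

|PF(5,5)| = (6−5)·6^(5−1) = 1·1296 = 1296 (Pollak)
E.g. (3,1,1,3,5) → sorted (1,1,3,3,5): b_i ≤ i ∀i, a PF.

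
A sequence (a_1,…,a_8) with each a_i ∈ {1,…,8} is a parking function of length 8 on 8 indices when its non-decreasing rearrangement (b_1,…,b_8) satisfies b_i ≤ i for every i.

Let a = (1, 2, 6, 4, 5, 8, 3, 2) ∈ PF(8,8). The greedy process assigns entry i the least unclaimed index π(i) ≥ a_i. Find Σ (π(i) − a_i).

5

Σπ = 36 ({1..8} each once); Σa = 1+2+6+4+5+8+3+2 = 31; disp = 36−31 = 5.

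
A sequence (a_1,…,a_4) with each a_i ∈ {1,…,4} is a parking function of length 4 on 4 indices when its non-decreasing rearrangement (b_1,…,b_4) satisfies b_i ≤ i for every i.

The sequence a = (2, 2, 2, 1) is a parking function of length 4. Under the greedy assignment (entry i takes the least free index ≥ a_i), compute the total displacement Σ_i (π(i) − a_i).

3

Σπ(i) = 1+…+4 = 10; Σa = 2+2+2+1 = 7; disp = 10−7 = 3.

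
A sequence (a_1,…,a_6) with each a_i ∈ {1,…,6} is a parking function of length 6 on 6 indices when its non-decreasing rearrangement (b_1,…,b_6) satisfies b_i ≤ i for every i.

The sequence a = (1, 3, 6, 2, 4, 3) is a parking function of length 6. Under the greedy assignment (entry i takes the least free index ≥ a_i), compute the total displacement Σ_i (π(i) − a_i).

Σπ = 21 ({1..6} each once); Σa = 1+3+6+2+4+3 = 19; disp = 21−19 = 2.

2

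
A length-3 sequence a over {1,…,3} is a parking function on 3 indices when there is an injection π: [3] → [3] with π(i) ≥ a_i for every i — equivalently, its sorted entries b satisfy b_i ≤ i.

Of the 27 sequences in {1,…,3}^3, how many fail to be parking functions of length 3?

Count = (4−3)·4^(3−1) = 1·16 = 16
Example (3,3,2) → sorted (2,3,3): b_1=2>1, not a PF.
So 27 − 16 = 11 fail.

11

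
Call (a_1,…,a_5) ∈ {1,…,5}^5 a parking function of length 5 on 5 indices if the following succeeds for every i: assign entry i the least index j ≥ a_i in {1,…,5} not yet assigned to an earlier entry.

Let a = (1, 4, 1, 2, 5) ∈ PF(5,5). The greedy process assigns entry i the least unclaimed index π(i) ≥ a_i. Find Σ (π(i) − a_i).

Σπ(i) = 1+…+5 = 15; Σa = 1+4+1+2+5 = 13; disp = 15−13 = 2.

2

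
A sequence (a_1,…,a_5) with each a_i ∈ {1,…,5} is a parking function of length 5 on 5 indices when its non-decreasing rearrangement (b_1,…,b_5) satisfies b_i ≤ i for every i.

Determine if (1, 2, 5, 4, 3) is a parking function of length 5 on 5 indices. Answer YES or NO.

YES

Order a: b = (1, 2, 3, 4, 5).
  b_1=1 ≤ 1
  b_2=2 ≤ 2
  b_3=3 ≤ 3
  b_4=4 ≤ 4
  b_5=5 ≤ 5
All bounds hold ⇒ YES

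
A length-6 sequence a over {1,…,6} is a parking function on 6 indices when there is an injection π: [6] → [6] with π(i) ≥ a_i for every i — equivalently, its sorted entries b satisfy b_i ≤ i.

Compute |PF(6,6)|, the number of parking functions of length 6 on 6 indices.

Count = (7−6)·7^(6−1) = 1 · 16807 = 16807 [KW]
Example (5,1,2,3,3,2) → sorted (1,2,2,3,3,5): b_i ≤ i ∀i, a PF.

16807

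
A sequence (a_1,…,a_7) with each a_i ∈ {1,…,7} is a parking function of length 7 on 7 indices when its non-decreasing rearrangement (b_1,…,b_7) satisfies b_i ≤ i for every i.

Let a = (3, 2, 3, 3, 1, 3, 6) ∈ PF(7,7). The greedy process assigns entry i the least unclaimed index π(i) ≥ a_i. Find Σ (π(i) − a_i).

7

Σπ(i) = 1+…+7 = 28; Σa = 3+2+3+3+1+3+6 = 21; disp = 28−21 = 7.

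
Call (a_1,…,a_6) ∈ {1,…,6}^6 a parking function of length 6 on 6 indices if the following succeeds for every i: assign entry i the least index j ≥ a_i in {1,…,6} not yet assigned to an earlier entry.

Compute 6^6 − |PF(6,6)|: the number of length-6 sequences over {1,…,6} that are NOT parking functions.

29849

#PF = (7−6)·7^(6−1) = 1 · 16807 = 16807
Check (5,5,4,3,4,5) → sorted (3,4,4,5,5,5): b_1=3>1, not a PF.
So 46656 − 16807 = 29849 fail.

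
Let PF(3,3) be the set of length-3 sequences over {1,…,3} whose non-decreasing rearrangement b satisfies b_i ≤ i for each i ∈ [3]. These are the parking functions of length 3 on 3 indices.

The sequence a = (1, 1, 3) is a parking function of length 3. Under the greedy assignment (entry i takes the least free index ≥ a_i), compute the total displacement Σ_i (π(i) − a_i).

Σπ = 3·4/2 = 6 (π permutes [3]); Σa = 1+1+3 = 5; disp = 6−5 = 1.

1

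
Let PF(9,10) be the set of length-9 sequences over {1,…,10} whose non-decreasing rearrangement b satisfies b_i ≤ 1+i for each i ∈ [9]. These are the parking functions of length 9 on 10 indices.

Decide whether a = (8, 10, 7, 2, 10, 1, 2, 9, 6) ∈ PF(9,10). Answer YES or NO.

NO

Order a: b = (1, 2, 2, 6, 7, 8, 9, 10, 10).
  b_1=1 ≤ 2
  b_2=2 ≤ 3
  b_3=2 ≤ 4
  b_4=6 > 5
  fails at i=4 ⇒ NO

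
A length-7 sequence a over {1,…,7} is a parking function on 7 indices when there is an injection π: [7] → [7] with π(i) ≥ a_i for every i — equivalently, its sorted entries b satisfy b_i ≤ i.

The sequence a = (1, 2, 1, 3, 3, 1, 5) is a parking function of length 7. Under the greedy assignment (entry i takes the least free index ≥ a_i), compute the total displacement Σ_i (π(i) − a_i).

12

Σπ(i) = 1+…+7 = 28; Σa = 1+2+1+3+3+1+5 = 16; disp = 28−16 = 12.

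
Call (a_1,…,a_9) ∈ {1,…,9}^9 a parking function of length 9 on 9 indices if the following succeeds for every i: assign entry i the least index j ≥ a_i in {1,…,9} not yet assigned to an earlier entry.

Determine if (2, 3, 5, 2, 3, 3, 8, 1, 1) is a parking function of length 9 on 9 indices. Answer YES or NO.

YES

Rearranged: b = (1, 1, 2, 2, 3, 3, 3, 5, 8).
  b_1=1 ≤ 1
  b_2=1 ≤ 2
  b_3=2 ≤ 3
  b_4=2 ≤ 4
  b_5=3 ≤ 5
  b_6=3 ≤ 6
  b_7=3 ≤ 7
  b_8=5 ≤ 8
  b_9=8 ≤ 9
All bounds hold ⇒ YES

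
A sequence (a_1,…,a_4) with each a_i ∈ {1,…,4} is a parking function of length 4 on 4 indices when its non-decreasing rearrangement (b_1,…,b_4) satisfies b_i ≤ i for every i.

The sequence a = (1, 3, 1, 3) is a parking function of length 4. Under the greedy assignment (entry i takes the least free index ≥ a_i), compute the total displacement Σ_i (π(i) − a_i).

2

Σπ = 10 ({1..4} each once); Σa = 1+3+1+3 = 8; disp = 10−8 = 2.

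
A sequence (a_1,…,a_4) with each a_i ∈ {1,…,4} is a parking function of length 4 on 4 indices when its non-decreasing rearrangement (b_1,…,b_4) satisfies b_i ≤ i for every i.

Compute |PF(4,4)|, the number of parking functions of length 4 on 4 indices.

125

#PF = (5−4)·5^(4−1) = 1 · 125 = 125 (Konheim–Weiss)
Example (3,1,1,4) → sorted (1,1,3,4): b_i ≤ i ∀i, a PF.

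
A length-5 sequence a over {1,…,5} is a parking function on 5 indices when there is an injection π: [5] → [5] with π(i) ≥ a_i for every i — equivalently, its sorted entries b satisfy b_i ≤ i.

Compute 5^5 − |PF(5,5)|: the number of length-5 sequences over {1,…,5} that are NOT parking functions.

#PF = (5+1−5)·(5+1)^{5−1} = 1·1296 = 1296 [KW]
E.g. (5,3,4,4,4) → sorted (3,4,4,4,5): b_1=3>1, not a PF.
Total 3125; non-PF = 3125−1296 = 1829

1829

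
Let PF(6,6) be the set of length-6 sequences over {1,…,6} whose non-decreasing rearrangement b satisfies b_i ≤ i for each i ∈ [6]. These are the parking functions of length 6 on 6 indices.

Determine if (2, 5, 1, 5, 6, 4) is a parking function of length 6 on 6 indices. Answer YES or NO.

NO

Order a: b = (1, 2, 4, 5, 5, 6).
  b_1=1 ≤ 1
  b_2=2 ≤ 2
  b_3=4 > 3
  fails at i=3 ⇒ NO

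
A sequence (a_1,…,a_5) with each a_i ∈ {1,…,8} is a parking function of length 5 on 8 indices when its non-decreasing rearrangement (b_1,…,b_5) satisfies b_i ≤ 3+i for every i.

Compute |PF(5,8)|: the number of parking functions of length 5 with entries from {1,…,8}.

26244

|PF(5,8)| = 4·9^4 = 4 · 6561 = 26244 (Konheim–Weiss)
One tuple (4,1,3,1,1) → sorted (1,1,1,3,4): b_i ≤ 3+i ∀i, a PF.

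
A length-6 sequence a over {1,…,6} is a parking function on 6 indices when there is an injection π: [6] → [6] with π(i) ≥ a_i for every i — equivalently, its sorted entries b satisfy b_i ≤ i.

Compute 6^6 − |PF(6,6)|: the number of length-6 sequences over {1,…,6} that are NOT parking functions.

29849

#PF = (7−6)·7^(6−1) = 1·16807 = 16807 [KW]
Check (6,6,4,4,5,4) → sorted (4,4,4,5,6,6): b_1=4>1, not a PF.
6^6 − 16807 = 46656 − 16807 = 29849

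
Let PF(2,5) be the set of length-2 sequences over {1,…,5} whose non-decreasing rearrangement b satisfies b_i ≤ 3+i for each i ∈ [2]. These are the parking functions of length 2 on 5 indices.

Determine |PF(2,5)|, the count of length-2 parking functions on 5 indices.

24

|PF| = (5−2+1)·(5+1)^(2−1) = 4 · 6 = 24
Check (4,5) → sorted (4,5): b_i ≤ 3+i ∀i, a PF.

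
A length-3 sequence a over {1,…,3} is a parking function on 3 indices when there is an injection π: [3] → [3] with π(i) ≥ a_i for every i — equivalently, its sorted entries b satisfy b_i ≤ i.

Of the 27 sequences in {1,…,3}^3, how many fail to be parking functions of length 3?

Count = (4−3)·4^(3−1) = 1·16 = 16 (Pollak)
One tuple (3,3,1) → sorted (1,3,3): b_2=3>2, not a PF.
Total 27; non-PF = 27−16 = 11

11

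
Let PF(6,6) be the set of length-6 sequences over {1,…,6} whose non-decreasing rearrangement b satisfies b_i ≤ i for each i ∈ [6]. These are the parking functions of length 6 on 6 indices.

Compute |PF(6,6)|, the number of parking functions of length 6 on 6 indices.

16807

|PF| = (7−6)·7^(6−1) = 1×16807 = 16807 (Pollak)
Example (2,1,1,4,3,6) → sorted (1,1,2,3,4,6): b_i ≤ i ∀i, a PF.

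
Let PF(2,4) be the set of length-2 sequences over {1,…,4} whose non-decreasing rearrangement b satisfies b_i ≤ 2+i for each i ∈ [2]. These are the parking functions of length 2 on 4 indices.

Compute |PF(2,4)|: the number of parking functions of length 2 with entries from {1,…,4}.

15

|PF(2,4)| = (5−2)·5^(2−1) = 3·5 = 15 (Pollak)
Example (1,3) → sorted (1,3): b_i ≤ 2+i ∀i, a PF.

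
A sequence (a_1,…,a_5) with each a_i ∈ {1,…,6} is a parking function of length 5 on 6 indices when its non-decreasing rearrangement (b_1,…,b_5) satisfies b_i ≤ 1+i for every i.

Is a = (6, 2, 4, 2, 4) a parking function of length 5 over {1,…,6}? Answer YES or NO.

Sorted: b = (2, 2, 4, 4, 6).
  b_1=2 ≤ 2
  b_2=2 ≤ 3
  b_3=4 ≤ 4
  b_4=4 ≤ 5
  b_5=6 ≤ 6
All bounds hold ⇒ YES

YES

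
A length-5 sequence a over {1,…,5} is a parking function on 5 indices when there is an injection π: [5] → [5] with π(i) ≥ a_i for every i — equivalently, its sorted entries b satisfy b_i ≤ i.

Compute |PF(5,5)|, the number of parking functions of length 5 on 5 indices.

1296

|PF(5,5)| = (6−5)·6^(5−1) = 1·1296 = 1296 [KW]
E.g. (1,3,5,4,1) → sorted (1,1,3,4,5): b_i ≤ i ∀i, a PF.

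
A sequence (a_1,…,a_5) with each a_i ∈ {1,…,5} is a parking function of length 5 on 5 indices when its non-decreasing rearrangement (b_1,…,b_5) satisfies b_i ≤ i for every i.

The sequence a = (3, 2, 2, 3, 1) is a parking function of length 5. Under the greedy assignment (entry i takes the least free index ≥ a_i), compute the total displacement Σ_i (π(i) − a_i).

Σπ = 5·6/2 = 15 (π permutes [5]); Σa = 3+2+2+3+1 = 11; disp = 15−11 = 4.

4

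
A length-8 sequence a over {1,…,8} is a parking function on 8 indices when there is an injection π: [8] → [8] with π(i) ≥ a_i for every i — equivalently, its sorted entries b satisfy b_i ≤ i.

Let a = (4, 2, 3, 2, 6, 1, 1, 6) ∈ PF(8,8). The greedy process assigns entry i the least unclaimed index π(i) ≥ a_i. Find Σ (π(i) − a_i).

Σπ = 8·9/2 = 36 (π permutes [8]); Σa = 4+2+3+2+6+1+1+6 = 25; disp = 36−25 = 11.

11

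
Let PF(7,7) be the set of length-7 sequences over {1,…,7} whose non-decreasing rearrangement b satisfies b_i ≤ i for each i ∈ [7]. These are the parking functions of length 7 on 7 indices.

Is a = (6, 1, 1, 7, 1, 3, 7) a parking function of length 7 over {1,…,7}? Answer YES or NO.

Rearranged: b = (1, 1, 1, 3, 6, 7, 7).
  b_1=1 ≤ 1
  b_2=1 ≤ 2
  b_3=1 ≤ 3
  b_4=3 ≤ 4
  b_5=6 > 5
  fails at i=5 ⇒ NO

NO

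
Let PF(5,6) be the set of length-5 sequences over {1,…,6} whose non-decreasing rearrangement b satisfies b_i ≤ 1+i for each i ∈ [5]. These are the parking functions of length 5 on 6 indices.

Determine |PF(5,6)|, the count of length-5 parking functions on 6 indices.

Count = (7−5)·7^(5−1) = 2·2401 = 4802
Example (3,3,2,1,5) → sorted (1,2,3,3,5): b_i ≤ 1+i ∀i, a PF.

4802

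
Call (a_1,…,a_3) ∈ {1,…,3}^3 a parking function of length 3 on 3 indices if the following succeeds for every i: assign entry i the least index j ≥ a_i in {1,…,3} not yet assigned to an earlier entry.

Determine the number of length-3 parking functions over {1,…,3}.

|PF(3,3)| = (3+1−3)·(3+1)^{3−1} = 1×16 = 16
Example (1,2,1) → sorted (1,1,2): b_i ≤ i ∀i, a PF.

16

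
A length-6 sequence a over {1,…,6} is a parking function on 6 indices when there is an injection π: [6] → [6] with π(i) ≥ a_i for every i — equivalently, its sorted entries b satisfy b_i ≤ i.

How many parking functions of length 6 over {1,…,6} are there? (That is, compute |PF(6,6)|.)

16807

#PF = (7−6)·7^(6−1) = 1×16807 = 16807 (Konheim–Weiss)
Check (4,2,1,5,5,2) → sorted (1,2,2,4,5,5): b_i ≤ i ∀i, a PF.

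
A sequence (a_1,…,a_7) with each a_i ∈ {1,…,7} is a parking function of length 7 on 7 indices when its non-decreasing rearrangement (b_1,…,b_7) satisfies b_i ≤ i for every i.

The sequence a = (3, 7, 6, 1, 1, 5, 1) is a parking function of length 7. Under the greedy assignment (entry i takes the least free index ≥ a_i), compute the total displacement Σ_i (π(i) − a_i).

Σπ = 7·8/2 = 28 (π permutes [7]); Σa = 3+7+6+1+1+5+1 = 24; disp = 28−24 = 4.

4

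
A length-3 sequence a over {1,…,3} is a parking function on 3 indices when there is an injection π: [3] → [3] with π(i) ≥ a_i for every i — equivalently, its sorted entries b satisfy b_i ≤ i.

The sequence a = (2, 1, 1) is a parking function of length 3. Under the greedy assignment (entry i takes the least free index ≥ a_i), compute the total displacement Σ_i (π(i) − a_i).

2

Σπ = 3·4/2 = 6 (π permutes [3]); Σa = 2+1+1 = 4; disp = 6−4 = 2.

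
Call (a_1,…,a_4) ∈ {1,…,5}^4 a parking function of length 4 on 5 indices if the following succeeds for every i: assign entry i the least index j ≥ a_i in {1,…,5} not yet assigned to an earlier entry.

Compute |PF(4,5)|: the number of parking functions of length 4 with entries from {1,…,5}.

432

|PF| = 2·6^3 = 2 · 216 = 432
Example (3,4,1,2) → sorted (1,2,3,4): b_i ≤ 1+i ∀i, a PF.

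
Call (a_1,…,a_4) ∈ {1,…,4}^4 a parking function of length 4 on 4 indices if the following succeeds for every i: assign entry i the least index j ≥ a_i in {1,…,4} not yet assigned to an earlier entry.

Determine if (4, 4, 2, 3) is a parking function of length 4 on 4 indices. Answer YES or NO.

NO

Order a: b = (2, 3, 4, 4).
  b_1=2 > 1
  fails at i=1 ⇒ NO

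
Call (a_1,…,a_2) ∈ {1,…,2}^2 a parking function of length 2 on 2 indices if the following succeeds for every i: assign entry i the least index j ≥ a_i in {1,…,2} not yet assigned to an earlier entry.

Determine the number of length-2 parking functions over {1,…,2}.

3

Count = (3−2)·3^(2−1) = 1·3 = 3 [KW]
E.g. (2,1) → sorted (1,2): b_i ≤ i ∀i, a PF.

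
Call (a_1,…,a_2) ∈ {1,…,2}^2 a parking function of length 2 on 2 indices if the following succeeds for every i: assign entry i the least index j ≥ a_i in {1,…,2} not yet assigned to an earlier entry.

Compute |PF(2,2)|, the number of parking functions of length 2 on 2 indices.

Count = (2+1−2)·(2+1)^{2−1} = 1 · 3 = 3 [KW]
One tuple (1,2) → sorted (1,2): b_i ≤ i ∀i, a PF.

3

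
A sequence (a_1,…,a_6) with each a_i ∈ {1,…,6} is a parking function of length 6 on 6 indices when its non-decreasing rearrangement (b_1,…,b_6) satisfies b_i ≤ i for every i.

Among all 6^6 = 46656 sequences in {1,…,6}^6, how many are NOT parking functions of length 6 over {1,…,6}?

|PF(6,6)| = (6−6+1)·(6+1)^(6−1) = 1 · 16807 = 16807
One tuple (6,5,3,6,5,4) → sorted (3,4,5,5,6,6): b_1=3>1, not a PF.
Total 46656; non-PF = 46656−16807 = 29849

29849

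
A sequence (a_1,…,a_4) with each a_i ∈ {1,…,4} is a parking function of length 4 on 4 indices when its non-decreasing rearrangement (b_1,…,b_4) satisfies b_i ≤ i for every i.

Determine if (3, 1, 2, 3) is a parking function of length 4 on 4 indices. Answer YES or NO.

Rearranged: b = (1, 2, 3, 3).
  b_1=1 ≤ 1
  b_2=2 ≤ 2
  b_3=3 ≤ 3
  b_4=3 ≤ 4
All bounds hold ⇒ YES

YES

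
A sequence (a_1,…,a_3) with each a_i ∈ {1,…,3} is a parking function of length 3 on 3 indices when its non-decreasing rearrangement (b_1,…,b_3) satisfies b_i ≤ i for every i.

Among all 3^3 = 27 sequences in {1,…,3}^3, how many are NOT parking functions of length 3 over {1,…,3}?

11

|PF| = 1·4^2 = 1·16 = 16 [KW]
Check (3,3,2) → sorted (2,3,3): b_1=2>1, not a PF.
Total 27; non-PF = 27−16 = 11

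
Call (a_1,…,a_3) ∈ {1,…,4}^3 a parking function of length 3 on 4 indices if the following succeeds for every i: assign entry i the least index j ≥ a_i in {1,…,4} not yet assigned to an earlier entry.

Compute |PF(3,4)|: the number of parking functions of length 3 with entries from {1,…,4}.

50

#PF = (4−3+1)·(4+1)^(3−1) = 2×25 = 50
E.g. (3,1,2) → sorted (1,2,3): b_i ≤ 1+i ∀i, a PF.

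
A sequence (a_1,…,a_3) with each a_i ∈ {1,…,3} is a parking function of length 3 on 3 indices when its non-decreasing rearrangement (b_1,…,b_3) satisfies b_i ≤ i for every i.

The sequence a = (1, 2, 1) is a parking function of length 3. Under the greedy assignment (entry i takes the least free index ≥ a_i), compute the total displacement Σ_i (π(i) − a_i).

2

Σπ = 3·4/2 = 6 (π permutes [3]); Σa = 1+2+1 = 4; disp = 6−4 = 2.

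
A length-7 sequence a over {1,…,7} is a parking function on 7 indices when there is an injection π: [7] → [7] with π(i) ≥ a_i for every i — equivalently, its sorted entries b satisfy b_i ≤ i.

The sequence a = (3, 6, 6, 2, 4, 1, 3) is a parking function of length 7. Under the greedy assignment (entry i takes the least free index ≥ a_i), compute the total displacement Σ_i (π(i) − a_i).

Σπ(i) = 1+…+7 = 28; Σa = 3+6+6+2+4+1+3 = 25; disp = 28−25 = 3.

3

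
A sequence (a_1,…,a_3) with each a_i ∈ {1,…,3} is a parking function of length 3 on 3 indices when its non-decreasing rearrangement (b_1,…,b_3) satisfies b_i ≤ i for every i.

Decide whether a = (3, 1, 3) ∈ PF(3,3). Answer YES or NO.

Order a: b = (1, 3, 3).
  b_1=1 ≤ 1
  b_2=3 > 2
  fails at i=2 ⇒ NO

NO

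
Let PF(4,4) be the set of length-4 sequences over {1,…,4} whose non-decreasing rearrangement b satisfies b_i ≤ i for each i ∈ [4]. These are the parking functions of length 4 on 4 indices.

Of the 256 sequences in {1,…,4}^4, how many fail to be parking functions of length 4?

|PF| = 1·5^3 = 1 · 125 = 125 (Konheim–Weiss)
Example (4,2,4,4) → sorted (2,4,4,4): b_1=2>1, not a PF.
4^4 − 125 = 256 − 125 = 131

131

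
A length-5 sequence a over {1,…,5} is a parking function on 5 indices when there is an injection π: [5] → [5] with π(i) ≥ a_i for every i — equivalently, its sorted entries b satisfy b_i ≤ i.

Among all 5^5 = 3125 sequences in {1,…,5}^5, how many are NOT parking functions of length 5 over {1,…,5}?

1829

#PF = 1·6^4 = 1 · 1296 = 1296 (Pollak)
Example (5,5,4,1,1) → sorted (1,1,4,5,5): b_3=4>3, not a PF.
Total 3125; non-PF = 3125−1296 = 1829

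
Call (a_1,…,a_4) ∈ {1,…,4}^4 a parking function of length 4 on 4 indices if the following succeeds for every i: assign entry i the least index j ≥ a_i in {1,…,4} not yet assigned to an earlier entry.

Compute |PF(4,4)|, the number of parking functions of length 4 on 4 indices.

125

|PF| = (4+1−4)·(4+1)^{4−1} = 1×125 = 125 (Pollak)
E.g. (1,2,1,3) → sorted (1,1,2,3): b_i ≤ i ∀i, a PF.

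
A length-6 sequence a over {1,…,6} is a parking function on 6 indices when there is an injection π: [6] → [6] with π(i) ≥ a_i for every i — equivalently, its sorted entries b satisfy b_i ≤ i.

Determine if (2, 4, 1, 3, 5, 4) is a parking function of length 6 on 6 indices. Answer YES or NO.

Rearranged: b = (1, 2, 3, 4, 4, 5).
  b_1=1 ≤ 1
  b_2=2 ≤ 2
  b_3=3 ≤ 3
  b_4=4 ≤ 4
  b_5=4 ≤ 5
  b_6=5 ≤ 6
All bounds hold ⇒ YES

YES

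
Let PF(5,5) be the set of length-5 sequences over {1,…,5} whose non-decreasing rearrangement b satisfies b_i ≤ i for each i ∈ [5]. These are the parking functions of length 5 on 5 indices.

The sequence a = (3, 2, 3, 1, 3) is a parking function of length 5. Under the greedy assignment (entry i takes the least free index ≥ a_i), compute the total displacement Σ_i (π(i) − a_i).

3

Σπ = 5·6/2 = 15 (π permutes [5]); Σa = 3+2+3+1+3 = 12; disp = 15−12 = 3.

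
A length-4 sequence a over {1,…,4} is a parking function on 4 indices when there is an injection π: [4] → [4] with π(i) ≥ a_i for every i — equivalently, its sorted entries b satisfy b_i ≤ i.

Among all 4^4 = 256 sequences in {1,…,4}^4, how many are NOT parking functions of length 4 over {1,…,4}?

Count = 1·5^3 = 1 · 125 = 125 (Konheim–Weiss)
E.g. (4,4,2,2) → sorted (2,2,4,4): b_1=2>1, not a PF.
So 256 − 125 = 131 fail.

131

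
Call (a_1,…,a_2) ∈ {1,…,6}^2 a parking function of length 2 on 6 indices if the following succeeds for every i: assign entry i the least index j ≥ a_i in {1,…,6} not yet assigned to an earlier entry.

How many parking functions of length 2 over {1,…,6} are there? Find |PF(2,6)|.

#PF = (6+1−2)·(6+1)^{2−1} = 5 · 7 = 35 [KW]
Check (1,5) → sorted (1,5): b_i ≤ 4+i ∀i, a PF.

35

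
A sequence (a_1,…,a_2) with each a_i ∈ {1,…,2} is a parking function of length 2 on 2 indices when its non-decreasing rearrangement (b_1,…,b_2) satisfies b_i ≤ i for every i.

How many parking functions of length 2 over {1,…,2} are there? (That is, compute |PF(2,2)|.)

|PF(2,2)| = 1·3^1 = 1×3 = 3 (Konheim–Weiss)
Example (2,1) → sorted (1,2): b_i ≤ i ∀i, a PF.

3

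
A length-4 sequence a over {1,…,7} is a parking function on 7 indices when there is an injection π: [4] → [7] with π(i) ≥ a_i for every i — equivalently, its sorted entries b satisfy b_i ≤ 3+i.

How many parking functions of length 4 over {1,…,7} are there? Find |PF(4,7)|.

2048

Count = (8−4)·8^(4−1) = 4·512 = 2048
E.g. (3,6,4,7) → sorted (3,4,6,7): b_i ≤ 3+i ∀i, a PF.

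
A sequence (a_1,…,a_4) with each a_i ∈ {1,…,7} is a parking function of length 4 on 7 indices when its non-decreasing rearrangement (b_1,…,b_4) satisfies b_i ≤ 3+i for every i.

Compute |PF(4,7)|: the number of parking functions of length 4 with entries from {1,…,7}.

2048

|PF| = (7−4+1)·(7+1)^(4−1) = 4 · 512 = 2048 (Konheim–Weiss)
One tuple (5,2,1,5) → sorted (1,2,5,5): b_i ≤ 3+i ∀i, a PF.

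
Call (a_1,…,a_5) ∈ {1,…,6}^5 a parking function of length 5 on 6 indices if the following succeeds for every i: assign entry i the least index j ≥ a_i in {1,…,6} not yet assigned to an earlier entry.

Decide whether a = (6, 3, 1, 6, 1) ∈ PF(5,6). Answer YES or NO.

Order a: b = (1, 1, 3, 6, 6).
  b_1=1 ≤ 2
  b_2=1 ≤ 3
  b_3=3 ≤ 4
  b_4=6 > 5
  fails at i=4 ⇒ NO

NO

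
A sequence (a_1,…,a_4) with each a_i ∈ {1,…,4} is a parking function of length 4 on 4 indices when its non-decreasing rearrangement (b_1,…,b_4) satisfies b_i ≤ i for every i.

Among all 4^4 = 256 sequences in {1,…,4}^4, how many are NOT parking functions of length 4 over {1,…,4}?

131

#PF = (4−4+1)·(4+1)^(4−1) = 1 · 125 = 125 (Pollak)
Example (4,4,3,2) → sorted (2,3,4,4): b_1=2>1, not a PF.
4^4 − 125 = 256 − 125 = 131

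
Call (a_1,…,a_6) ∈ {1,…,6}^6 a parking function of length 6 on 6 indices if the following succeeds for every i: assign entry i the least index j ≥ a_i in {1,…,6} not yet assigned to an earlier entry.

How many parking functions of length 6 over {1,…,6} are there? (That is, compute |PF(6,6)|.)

#PF = (6+1−6)·(6+1)^{6−1} = 1 · 16807 = 16807
Example (3,1,5,2,4,1) → sorted (1,1,2,3,4,5): b_i ≤ i ∀i, a PF.

16807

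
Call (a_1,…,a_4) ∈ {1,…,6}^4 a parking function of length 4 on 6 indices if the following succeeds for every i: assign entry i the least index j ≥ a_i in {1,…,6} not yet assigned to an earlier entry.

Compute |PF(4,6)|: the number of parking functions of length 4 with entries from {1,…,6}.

1029

#PF = (6−4+1)·(6+1)^(4−1) = 3 · 343 = 1029 (Pollak)
One tuple (5,4,3,1) → sorted (1,3,4,5): b_i ≤ 2+i ∀i, a PF.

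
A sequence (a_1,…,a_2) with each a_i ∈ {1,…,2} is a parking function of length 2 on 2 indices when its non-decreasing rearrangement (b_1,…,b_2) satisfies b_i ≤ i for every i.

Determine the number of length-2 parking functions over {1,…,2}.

3

#PF = (2+1−2)·(2+1)^{2−1} = 1 · 3 = 3 (Konheim–Weiss)
Example (1,1) → sorted (1,1): b_i ≤ i ∀i, a PF.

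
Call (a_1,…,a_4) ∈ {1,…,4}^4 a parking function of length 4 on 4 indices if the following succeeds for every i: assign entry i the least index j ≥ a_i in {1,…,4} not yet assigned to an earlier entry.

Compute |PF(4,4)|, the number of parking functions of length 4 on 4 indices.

125

|PF(4,4)| = (4−4+1)·(4+1)^(4−1) = 1 · 125 = 125
Check (2,1,2,3) → sorted (1,2,2,3): b_i ≤ i ∀i, a PF.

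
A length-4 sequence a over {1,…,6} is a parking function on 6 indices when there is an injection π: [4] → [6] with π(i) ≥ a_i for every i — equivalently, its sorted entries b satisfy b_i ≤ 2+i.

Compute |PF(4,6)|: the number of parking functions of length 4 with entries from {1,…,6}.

1029

#PF = (6+1−4)·(6+1)^{4−1} = 3·343 = 1029 (Pollak)
Example (1,2,6,1) → sorted (1,1,2,6): b_i ≤ 2+i ∀i, a PF.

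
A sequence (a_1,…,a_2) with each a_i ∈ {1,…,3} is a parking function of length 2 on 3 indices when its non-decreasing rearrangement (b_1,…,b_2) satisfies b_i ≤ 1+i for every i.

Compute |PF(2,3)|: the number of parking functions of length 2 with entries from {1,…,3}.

Count = (3+1−2)·(3+1)^{2−1} = 2 · 4 = 8 (Konheim–Weiss)
One tuple (3,1) → sorted (1,3): b_i ≤ 1+i ∀i, a PF.

8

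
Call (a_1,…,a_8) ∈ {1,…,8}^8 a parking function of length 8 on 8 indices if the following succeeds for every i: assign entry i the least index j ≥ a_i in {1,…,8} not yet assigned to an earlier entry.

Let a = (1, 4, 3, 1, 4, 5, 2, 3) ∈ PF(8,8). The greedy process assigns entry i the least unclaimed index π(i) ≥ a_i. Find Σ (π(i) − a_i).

13

Σπ = 36 ({1..8} each once); Σa = 1+4+3+1+4+5+2+3 = 23; disp = 36−23 = 13.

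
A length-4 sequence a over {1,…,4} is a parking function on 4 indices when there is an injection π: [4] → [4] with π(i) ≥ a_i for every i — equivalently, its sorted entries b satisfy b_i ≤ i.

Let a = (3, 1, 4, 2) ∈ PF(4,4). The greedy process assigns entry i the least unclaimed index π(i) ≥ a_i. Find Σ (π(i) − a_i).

Σπ(i) = 1+…+4 = 10; Σa = 3+1+4+2 = 10; disp = 10−10 = 0.

0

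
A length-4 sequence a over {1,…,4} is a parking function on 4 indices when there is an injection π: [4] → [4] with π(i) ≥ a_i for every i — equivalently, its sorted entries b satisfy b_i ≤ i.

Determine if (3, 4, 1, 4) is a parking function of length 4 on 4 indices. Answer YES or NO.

Sorted: b = (1, 3, 4, 4).
  b_1=1 ≤ 1
  b_2=3 > 2
  fails at i=2 ⇒ NO

NO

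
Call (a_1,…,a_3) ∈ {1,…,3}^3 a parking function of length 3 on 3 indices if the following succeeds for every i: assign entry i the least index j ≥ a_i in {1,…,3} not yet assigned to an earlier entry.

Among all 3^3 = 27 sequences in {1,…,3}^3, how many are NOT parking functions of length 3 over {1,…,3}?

|PF(3,3)| = (3−3+1)·(3+1)^(3−1) = 1×16 = 16 (Pollak)
Example (1,3,3) → sorted (1,3,3): b_2=3>2, not a PF.
3^3 − 16 = 27 − 16 = 11

11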